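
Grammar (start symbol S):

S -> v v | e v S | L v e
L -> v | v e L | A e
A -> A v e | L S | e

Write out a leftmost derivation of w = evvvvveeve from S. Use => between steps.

S => evS => evLve => evAeve => evAveeve => evLSveeve => evvSveeve => evvvvveeve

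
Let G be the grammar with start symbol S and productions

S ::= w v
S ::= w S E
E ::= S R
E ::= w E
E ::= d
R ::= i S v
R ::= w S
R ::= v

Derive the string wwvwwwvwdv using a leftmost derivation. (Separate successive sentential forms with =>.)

S => wSE   [S ::= w S E]
wSE => wwvE   [S ::= w v]
wwvE => wwvwE   [E ::= w E]
wwvwE => wwvwSR   [E ::= S R]
wwvwSR => wwvwwSER   [S ::= w S E]
wwvwwSER => wwvwwwvER   [S ::= w v]
wwvwwwvER => wwvwwwvwER   [E ::= w E]
wwvwwwvwER => wwvwwwvwdR   [E ::= d]
wwvwwwvwdR => wwvwwwvwdv   [R ::= v]

S => wSE => wwvE => wwvwE => wwvwSR => wwvwwSER => wwvwwwvER => wwvwwwvwER => wwvwwwvwdR => wwvwwwvwdv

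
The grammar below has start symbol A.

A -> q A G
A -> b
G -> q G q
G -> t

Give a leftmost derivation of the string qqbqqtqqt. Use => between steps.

A => qAG => qqAGG => qqbGG => qqbqGqG => qqbqqGqqG => qqbqqtqqG => qqbqqtqqt

A => qAG   [A -> q A G]
qAG => qqAGG   [A -> q A G]
qqAGG => qqbGG   [A -> b]
qqbGG => qqbqGqG   [G -> q G q]
qqbqGqG => qqbqqGqqG   [G -> q G q]
qqbqqGqqG => qqbqqtqqG   [G -> t]
qqbqqtqqG => qqbqqtqqt   [G -> t]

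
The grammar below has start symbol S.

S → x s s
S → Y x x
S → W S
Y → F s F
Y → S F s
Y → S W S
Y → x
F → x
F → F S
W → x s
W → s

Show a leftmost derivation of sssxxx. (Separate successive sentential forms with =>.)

S=>WS=>sS=>sWS=>ssS=>ssWS=>sssS=>sssYxx=>sssxxx

S => WS   [S → W S]
WS => sS   [W → s]
sS => sWS   [S → W S]
sWS => ssS   [W → s]
ssS => ssWS   [S → W S]
ssWS => sssS   [W → s]
sssS => sssYxx   [S → Y x x]
sssYxx => sssxxx   [Y → x]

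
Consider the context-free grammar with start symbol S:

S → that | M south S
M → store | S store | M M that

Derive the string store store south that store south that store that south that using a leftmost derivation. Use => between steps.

S => M south S => M M that south S => store M that south S => store S store that south S => store M south S store that south S => store store south S store that south S => store store south M south S store that south S => store store south S store south S store that south S => store store south that store south S store that south S => store store south that store south that store that south S => store store south that store south that store that south that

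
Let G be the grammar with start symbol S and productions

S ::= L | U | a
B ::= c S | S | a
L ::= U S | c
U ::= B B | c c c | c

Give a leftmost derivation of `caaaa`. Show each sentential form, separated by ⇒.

S ⇒ U ⇒ BB ⇒ cSB ⇒ cUB ⇒ cBBB ⇒ cSBB ⇒ cUBB ⇒ cBBBB ⇒ caBBB ⇒ caaBB ⇒ caaaB ⇒ caaaa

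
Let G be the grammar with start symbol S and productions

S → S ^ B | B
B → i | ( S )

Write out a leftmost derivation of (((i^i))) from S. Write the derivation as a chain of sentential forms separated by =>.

S => B => (S) => (B) => ((S)) => ((B)) => (((S))) => (((S^B))) => (((B^B))) => (((i^B))) => (((i^i)))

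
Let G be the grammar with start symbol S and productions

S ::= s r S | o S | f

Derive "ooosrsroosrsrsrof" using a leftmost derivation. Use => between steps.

S=>oS=>ooS=>oooS=>ooosrS=>ooosrsrS=>ooosrsroS=>ooosrsrooS=>ooosrsroosrS=>ooosrsroosrsrS=>ooosrsroosrsrsrS=>ooosrsroosrsrsroS=>ooosrsroosrsrsrof

S => oS   [S ::= o S]
oS => ooS   [S ::= o S]
ooS => oooS   [S ::= o S]
oooS => ooosrS   [S ::= s r S]
ooosrS => ooosrsrS   [S ::= s r S]
ooosrsrS => ooosrsroS   [S ::= o S]
ooosrsroS => ooosrsrooS   [S ::= o S]
ooosrsrooS => ooosrsroosrS   [S ::= s r S]
ooosrsroosrS => ooosrsroosrsrS   [S ::= s r S]
ooosrsroosrsrS => ooosrsroosrsrsrS   [S ::= s r S]
ooosrsroosrsrsrS => ooosrsroosrsrsroS   [S ::= o S]
ooosrsroosrsrsroS => ooosrsroosrsrsrof   [S ::= f]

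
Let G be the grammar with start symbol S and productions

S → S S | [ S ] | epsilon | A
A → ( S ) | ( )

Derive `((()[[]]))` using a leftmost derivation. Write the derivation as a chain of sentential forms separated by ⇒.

S ⇒ A   [S → A]
A ⇒ (S)   [A → ( S )]
(S) ⇒ (A)   [S → A]
(A) ⇒ ((S))   [A → ( S )]
((S)) ⇒ ((SS))   [S → S S]
((SS)) ⇒ ((AS))   [S → A]
((AS)) ⇒ (((S)S))   [A → ( S )]
(((S)S)) ⇒ ((()S))   [S → epsilon]
((()S)) ⇒ ((()[S]))   [S → [ S ]]
((()[S])) ⇒ ((()[[S]]))   [S → [ S ]]
((()[[S]])) ⇒ ((()[[]]))   [S → epsilon]

S ⇒ A ⇒ (S) ⇒ (A) ⇒ ((S)) ⇒ ((SS)) ⇒ ((AS)) ⇒ (((S)S)) ⇒ ((()S)) ⇒ ((()[S])) ⇒ ((()[[S]])) ⇒ ((()[[]]))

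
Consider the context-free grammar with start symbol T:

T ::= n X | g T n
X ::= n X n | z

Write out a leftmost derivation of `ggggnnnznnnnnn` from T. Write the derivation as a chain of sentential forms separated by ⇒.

T ⇒ gTn   [T ::= g T n]
gTn ⇒ ggTnn   [T ::= g T n]
ggTnn ⇒ gggTnnn   [T ::= g T n]
gggTnnn ⇒ ggggTnnnn   [T ::= g T n]
ggggTnnnn ⇒ ggggnXnnnn   [T ::= n X]
ggggnXnnnn ⇒ ggggnnXnnnnn   [X ::= n X n]
ggggnnXnnnnn ⇒ ggggnnnXnnnnnn   [X ::= n X n]
ggggnnnXnnnnnn ⇒ ggggnnnznnnnnn   [X ::= z]

T⇒gTn⇒ggTnn⇒gggTnnn⇒ggggTnnnn⇒ggggnXnnnn⇒ggggnnXnnnnn⇒ggggnnnXnnnnnn⇒ggggnnnznnnnnn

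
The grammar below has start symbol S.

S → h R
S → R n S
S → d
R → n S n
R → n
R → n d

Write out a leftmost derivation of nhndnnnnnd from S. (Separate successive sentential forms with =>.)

S=>RnS=>nSnnS=>nhRnnS=>nhnSnnnS=>nhndnnnS=>nhndnnnRnS=>nhndnnnnnS=>nhndnnnnnd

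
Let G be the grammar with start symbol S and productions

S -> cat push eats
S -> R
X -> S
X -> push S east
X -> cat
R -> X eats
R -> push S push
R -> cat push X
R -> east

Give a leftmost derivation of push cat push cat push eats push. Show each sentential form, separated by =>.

S => R   [S -> R]
R => push S push   [R -> push S push]
push S push => push R push   [S -> R]
push R push => push cat push X push   [R -> cat push X]
push cat push X push => push cat push S push   [X -> S]
push cat push S push => push cat push cat push eats push   [S -> cat push eats]

S => R => push S push => push R push => push cat push X push => push cat push S push => push cat push cat push eats push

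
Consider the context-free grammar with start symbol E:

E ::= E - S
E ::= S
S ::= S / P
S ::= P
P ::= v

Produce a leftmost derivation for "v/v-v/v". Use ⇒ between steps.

E ⇒ E-S ⇒ S-S ⇒ S/P-S ⇒ P/P-S ⇒ v/P-S ⇒ v/v-S ⇒ v/v-S/P ⇒ v/v-P/P ⇒ v/v-v/P ⇒ v/v-v/v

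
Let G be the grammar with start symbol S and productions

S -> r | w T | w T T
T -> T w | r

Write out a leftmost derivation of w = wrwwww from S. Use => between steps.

S => wT   [S -> w T]
wT => wTw   [T -> T w]
wTw => wTww   [T -> T w]
wTww => wTwww   [T -> T w]
wTwww => wTwwww   [T -> T w]
wTwwww => wrwwww   [T -> r]

S=>wT=>wTw=>wTww=>wTwww=>wTwwww=>wrwwww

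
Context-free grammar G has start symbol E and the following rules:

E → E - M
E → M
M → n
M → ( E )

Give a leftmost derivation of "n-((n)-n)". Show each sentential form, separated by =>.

E=>E-M=>M-M=>n-M=>n-(E)=>n-(E-M)=>n-(M-M)=>n-((E)-M)=>n-((M)-M)=>n-((n)-M)=>n-((n)-n)

E => E-M   [E → E - M]
E-M => M-M   [E → M]
M-M => n-M   [M → n]
n-M => n-(E)   [M → ( E )]
n-(E) => n-(E-M)   [E → E - M]
n-(E-M) => n-(M-M)   [E → M]
n-(M-M) => n-((E)-M)   [M → ( E )]
n-((E)-M) => n-((M)-M)   [E → M]
n-((M)-M) => n-((n)-M)   [M → n]
n-((n)-M) => n-((n)-n)   [M → n]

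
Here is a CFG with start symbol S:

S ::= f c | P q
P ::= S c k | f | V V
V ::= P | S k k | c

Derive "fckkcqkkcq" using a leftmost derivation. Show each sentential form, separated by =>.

S=>Pq=>VVq=>SkkVq=>PqkkVq=>VVqkkVq=>SkkVqkkVq=>fckkVqkkVq=>fckkcqkkVq=>fckkcqkkcq

S => Pq   [S ::= P q]
Pq => VVq   [P ::= V V]
VVq => SkkVq   [V ::= S k k]
SkkVq => PqkkVq   [S ::= P q]
PqkkVq => VVqkkVq   [P ::= V V]
VVqkkVq => SkkVqkkVq   [V ::= S k k]
SkkVqkkVq => fckkVqkkVq   [S ::= f c]
fckkVqkkVq => fckkcqkkVq   [V ::= c]
fckkcqkkVq => fckkcqkkcq   [V ::= c]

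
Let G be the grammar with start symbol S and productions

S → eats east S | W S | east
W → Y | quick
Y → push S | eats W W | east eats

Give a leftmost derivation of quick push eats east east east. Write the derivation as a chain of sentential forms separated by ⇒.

S ⇒ W S ⇒ quick S ⇒ quick W S ⇒ quick Y S ⇒ quick push S S ⇒ quick push eats east S S ⇒ quick push eats east east S ⇒ quick push eats east east east

S ⇒ W S   [S → W S]
W S ⇒ quick S   [W → quick]
quick S ⇒ quick W S   [S → W S]
quick W S ⇒ quick Y S   [W → Y]
quick Y S ⇒ quick push S S   [Y → push S]
quick push S S ⇒ quick push eats east S S   [S → eats east S]
quick push eats east S S ⇒ quick push eats east east S   [S → east]
quick push eats east east S ⇒ quick push eats east east east   [S → east]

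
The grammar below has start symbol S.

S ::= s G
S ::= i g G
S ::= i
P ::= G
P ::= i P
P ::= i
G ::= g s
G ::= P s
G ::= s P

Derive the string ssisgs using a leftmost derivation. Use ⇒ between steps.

S⇒sG⇒ssP⇒ssiP⇒ssiG⇒ssisP⇒ssisG⇒ssisgs

S ⇒ sG   [S ::= s G]
sG ⇒ ssP   [G ::= s P]
ssP ⇒ ssiP   [P ::= i P]
ssiP ⇒ ssiG   [P ::= G]
ssiG ⇒ ssisP   [G ::= s P]
ssisP ⇒ ssisG   [P ::= G]
ssisG ⇒ ssisgs   [G ::= g s]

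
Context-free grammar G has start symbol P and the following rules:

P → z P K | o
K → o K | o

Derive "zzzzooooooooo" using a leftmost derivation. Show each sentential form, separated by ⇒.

P ⇒ zPK   [P → z P K]
zPK ⇒ zzPKK   [P → z P K]
zzPKK ⇒ zzzPKKK   [P → z P K]
zzzPKKK ⇒ zzzzPKKKK   [P → z P K]
zzzzPKKKK ⇒ zzzzoKKKK   [P → o]
zzzzoKKKK ⇒ zzzzooKKKK   [K → o K]
zzzzooKKKK ⇒ zzzzoooKKKK   [K → o K]
zzzzoooKKKK ⇒ zzzzooooKKKK   [K → o K]
zzzzooooKKKK ⇒ zzzzoooooKKK   [K → o]
zzzzoooooKKK ⇒ zzzzooooooKK   [K → o]
zzzzooooooKK ⇒ zzzzoooooooKK   [K → o K]
zzzzoooooooKK ⇒ zzzzooooooooK   [K → o]
zzzzooooooooK ⇒ zzzzooooooooo   [K → o]

P ⇒ zPK ⇒ zzPKK ⇒ zzzPKKK ⇒ zzzzPKKKK ⇒ zzzzoKKKK ⇒ zzzzooKKKK ⇒ zzzzoooKKKK ⇒ zzzzooooKKKK ⇒ zzzzoooooKKK ⇒ zzzzooooooKK ⇒ zzzzoooooooKK ⇒ zzzzooooooooK ⇒ zzzzooooooooo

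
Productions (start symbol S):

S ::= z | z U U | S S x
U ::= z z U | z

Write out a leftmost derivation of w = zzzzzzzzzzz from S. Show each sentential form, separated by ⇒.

S ⇒ zUU   [S ::= z U U]
zUU ⇒ zzzUU   [U ::= z z U]
zzzUU ⇒ zzzzzUU   [U ::= z z U]
zzzzzUU ⇒ zzzzzzzUU   [U ::= z z U]
zzzzzzzUU ⇒ zzzzzzzzU   [U ::= z]
zzzzzzzzU ⇒ zzzzzzzzzzU   [U ::= z z U]
zzzzzzzzzzU ⇒ zzzzzzzzzzz   [U ::= z]

S ⇒ zUU ⇒ zzzUU ⇒ zzzzzUU ⇒ zzzzzzzUU ⇒ zzzzzzzzU ⇒ zzzzzzzzzzU ⇒ zzzzzzzzzzz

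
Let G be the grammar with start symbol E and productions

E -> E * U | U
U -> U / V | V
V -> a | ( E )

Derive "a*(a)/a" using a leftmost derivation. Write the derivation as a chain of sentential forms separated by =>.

E=>E*U=>U*U=>V*U=>a*U=>a*U/V=>a*V/V=>a*(E)/V=>a*(U)/V=>a*(V)/V=>a*(a)/V=>a*(a)/a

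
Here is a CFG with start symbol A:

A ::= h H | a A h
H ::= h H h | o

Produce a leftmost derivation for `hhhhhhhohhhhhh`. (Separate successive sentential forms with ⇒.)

A ⇒ hH ⇒ hhHh ⇒ hhhHhh ⇒ hhhhHhhh ⇒ hhhhhHhhhh ⇒ hhhhhhHhhhhh ⇒ hhhhhhhHhhhhhh ⇒ hhhhhhhohhhhhh

A ⇒ hH   [A ::= h H]
hH ⇒ hhHh   [H ::= h H h]
hhHh ⇒ hhhHhh   [H ::= h H h]
hhhHhh ⇒ hhhhHhhh   [H ::= h H h]
hhhhHhhh ⇒ hhhhhHhhhh   [H ::= h H h]
hhhhhHhhhh ⇒ hhhhhhHhhhhh   [H ::= h H h]
hhhhhhHhhhhh ⇒ hhhhhhhHhhhhhh   [H ::= h H h]
hhhhhhhHhhhhhh ⇒ hhhhhhhohhhhhh   [H ::= o]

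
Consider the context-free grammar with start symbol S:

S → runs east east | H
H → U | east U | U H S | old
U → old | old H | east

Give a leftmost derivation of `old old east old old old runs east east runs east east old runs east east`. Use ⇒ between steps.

S ⇒ H ⇒ U H S ⇒ old H H S ⇒ old U H S H S ⇒ old old H H S H S ⇒ old old east U H S H S ⇒ old old east old H S H S ⇒ old old east old U H S S H S ⇒ old old east old old H S S H S ⇒ old old east old old old S S H S ⇒ old old east old old old runs east east S H S ⇒ old old east old old old runs east east runs east east H S ⇒ old old east old old old runs east east runs east east old S ⇒ old old east old old old runs east east runs east east old runs east east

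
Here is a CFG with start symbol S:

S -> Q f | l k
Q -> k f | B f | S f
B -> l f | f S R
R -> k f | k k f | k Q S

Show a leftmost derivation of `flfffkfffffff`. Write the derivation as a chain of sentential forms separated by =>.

S => Qf   [S -> Q f]
Qf => Sff   [Q -> S f]
Sff => Qfff   [S -> Q f]
Qfff => Sffff   [Q -> S f]
Sffff => Qfffff   [S -> Q f]
Qfffff => Bffffff   [Q -> B f]
Bffffff => fSRffffff   [B -> f S R]
fSRffffff => fQfRffffff   [S -> Q f]
fQfRffffff => fBffRffffff   [Q -> B f]
fBffRffffff => flfffRffffff   [B -> l f]
flfffRffffff => flfffkfffffff   [R -> k f]

S=>Qf=>Sff=>Qfff=>Sffff=>Qfffff=>Bffffff=>fSRffffff=>fQfRffffff=>fBffRffffff=>flfffRffffff=>flfffkfffffff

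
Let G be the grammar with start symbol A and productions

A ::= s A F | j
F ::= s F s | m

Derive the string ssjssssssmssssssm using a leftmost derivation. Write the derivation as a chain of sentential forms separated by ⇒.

A ⇒ sAF   [A ::= s A F]
sAF ⇒ ssAFF   [A ::= s A F]
ssAFF ⇒ ssjFF   [A ::= j]
ssjFF ⇒ ssjsFsF   [F ::= s F s]
ssjsFsF ⇒ ssjssFssF   [F ::= s F s]
ssjssFssF ⇒ ssjsssFsssF   [F ::= s F s]
ssjsssFsssF ⇒ ssjssssFssssF   [F ::= s F s]
ssjssssFssssF ⇒ ssjsssssFsssssF   [F ::= s F s]
ssjsssssFsssssF ⇒ ssjssssssFssssssF   [F ::= s F s]
ssjssssssFssssssF ⇒ ssjssssssmssssssF   [F ::= m]
ssjssssssmssssssF ⇒ ssjssssssmssssssm   [F ::= m]

A⇒sAF⇒ssAFF⇒ssjFF⇒ssjsFsF⇒ssjssFssF⇒ssjsssFsssF⇒ssjssssFssssF⇒ssjsssssFsssssF⇒ssjssssssFssssssF⇒ssjssssssmssssssF⇒ssjssssssmssssssm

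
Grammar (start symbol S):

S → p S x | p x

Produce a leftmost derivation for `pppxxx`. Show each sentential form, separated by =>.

S => pSx => ppSxx => pppxxx

S => pSx   [S → p S x]
pSx => ppSxx   [S → p S x]
ppSxx => pppxxx   [S → p x]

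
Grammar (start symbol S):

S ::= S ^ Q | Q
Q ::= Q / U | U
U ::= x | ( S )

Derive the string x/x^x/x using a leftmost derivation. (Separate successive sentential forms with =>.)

S => S^Q   [S ::= S ^ Q]
S^Q => Q^Q   [S ::= Q]
Q^Q => Q/U^Q   [Q ::= Q / U]
Q/U^Q => U/U^Q   [Q ::= U]
U/U^Q => x/U^Q   [U ::= x]
x/U^Q => x/x^Q   [U ::= x]
x/x^Q => x/x^Q/U   [Q ::= Q / U]
x/x^Q/U => x/x^U/U   [Q ::= U]
x/x^U/U => x/x^x/U   [U ::= x]
x/x^x/U => x/x^x/x   [U ::= x]

S => S^Q => Q^Q => Q/U^Q => U/U^Q => x/U^Q => x/x^Q => x/x^Q/U => x/x^U/U => x/x^x/U => x/x^x/x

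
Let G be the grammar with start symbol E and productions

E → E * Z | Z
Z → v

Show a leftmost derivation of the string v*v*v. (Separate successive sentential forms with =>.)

E => E*Z   [E → E * Z]
E*Z => E*Z*Z   [E → E * Z]
E*Z*Z => Z*Z*Z   [E → Z]
Z*Z*Z => v*Z*Z   [Z → v]
v*Z*Z => v*v*Z   [Z → v]
v*v*Z => v*v*v   [Z → v]

E => E*Z => E*Z*Z => Z*Z*Z => v*Z*Z => v*v*Z => v*v*v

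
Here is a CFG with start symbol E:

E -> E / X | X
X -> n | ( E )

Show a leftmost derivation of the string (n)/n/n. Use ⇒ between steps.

E ⇒ E/X   [E -> E / X]
E/X ⇒ E/X/X   [E -> E / X]
E/X/X ⇒ X/X/X   [E -> X]
X/X/X ⇒ (E)/X/X   [X -> ( E )]
(E)/X/X ⇒ (X)/X/X   [E -> X]
(X)/X/X ⇒ (n)/X/X   [X -> n]
(n)/X/X ⇒ (n)/n/X   [X -> n]
(n)/n/X ⇒ (n)/n/n   [X -> n]

E⇒E/X⇒E/X/X⇒X/X/X⇒(E)/X/X⇒(X)/X/X⇒(n)/X/X⇒(n)/n/X⇒(n)/n/n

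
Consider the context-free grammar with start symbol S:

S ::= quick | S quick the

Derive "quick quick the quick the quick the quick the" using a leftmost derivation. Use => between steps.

S => S quick the => S quick the quick the => S quick the quick the quick the => S quick the quick the quick the quick the => quick quick the quick the quick the quick the

S => S quick the   [S ::= S quick the]
S quick the => S quick the quick the   [S ::= S quick the]
S quick the quick the => S quick the quick the quick the   [S ::= S quick the]
S quick the quick the quick the => S quick the quick the quick the quick the   [S ::= S quick the]
S quick the quick the quick the quick the => quick quick the quick the quick the quick the   [S ::= quick]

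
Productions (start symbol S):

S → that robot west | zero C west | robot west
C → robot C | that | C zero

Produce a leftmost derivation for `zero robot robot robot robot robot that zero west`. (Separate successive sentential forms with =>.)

S => zero C west => zero robot C west => zero robot robot C west => zero robot robot robot C west => zero robot robot robot robot C west => zero robot robot robot robot robot C west => zero robot robot robot robot robot C zero west => zero robot robot robot robot robot that zero west

S => zero C west   [S → zero C west]
zero C west => zero robot C west   [C → robot C]
zero robot C west => zero robot robot C west   [C → robot C]
zero robot robot C west => zero robot robot robot C west   [C → robot C]
zero robot robot robot C west => zero robot robot robot robot C west   [C → robot C]
zero robot robot robot robot C west => zero robot robot robot robot robot C west   [C → robot C]
zero robot robot robot robot robot C west => zero robot robot robot robot robot C zero west   [C → C zero]
zero robot robot robot robot robot C zero west => zero robot robot robot robot robot that zero west   [C → that]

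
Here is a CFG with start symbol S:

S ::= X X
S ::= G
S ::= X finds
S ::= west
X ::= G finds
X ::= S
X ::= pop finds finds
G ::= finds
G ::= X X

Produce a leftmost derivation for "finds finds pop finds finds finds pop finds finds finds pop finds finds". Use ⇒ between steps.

S ⇒ X X ⇒ S X ⇒ X finds X ⇒ S finds X ⇒ X X finds X ⇒ G finds X finds X ⇒ X X finds X finds X ⇒ G finds X finds X finds X ⇒ finds finds X finds X finds X ⇒ finds finds pop finds finds finds X finds X ⇒ finds finds pop finds finds finds pop finds finds finds X ⇒ finds finds pop finds finds finds pop finds finds finds pop finds finds

S ⇒ X X   [S ::= X X]
X X ⇒ S X   [X ::= S]
S X ⇒ X finds X   [S ::= X finds]
X finds X ⇒ S finds X   [X ::= S]
S finds X ⇒ X X finds X   [S ::= X X]
X X finds X ⇒ G finds X finds X   [X ::= G finds]
G finds X finds X ⇒ X X finds X finds X   [G ::= X X]
X X finds X finds X ⇒ G finds X finds X finds X   [X ::= G finds]
G finds X finds X finds X ⇒ finds finds X finds X finds X   [G ::= finds]
finds finds X finds X finds X ⇒ finds finds pop finds finds finds X finds X   [X ::= pop finds finds]
finds finds pop finds finds finds X finds X ⇒ finds finds pop finds finds finds pop finds finds finds X   [X ::= pop finds finds]
finds finds pop finds finds finds pop finds finds finds X ⇒ finds finds pop finds finds finds pop finds finds finds pop finds finds   [X ::= pop finds finds]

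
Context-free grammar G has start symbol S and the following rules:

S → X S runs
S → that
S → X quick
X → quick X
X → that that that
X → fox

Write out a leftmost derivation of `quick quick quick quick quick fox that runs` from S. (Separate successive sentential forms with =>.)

S => X S runs => quick X S runs => quick quick X S runs => quick quick quick X S runs => quick quick quick quick X S runs => quick quick quick quick quick X S runs => quick quick quick quick quick fox S runs => quick quick quick quick quick fox that runs

S => X S runs   [S → X S runs]
X S runs => quick X S runs   [X → quick X]
quick X S runs => quick quick X S runs   [X → quick X]
quick quick X S runs => quick quick quick X S runs   [X → quick X]
quick quick quick X S runs => quick quick quick quick X S runs   [X → quick X]
quick quick quick quick X S runs => quick quick quick quick quick X S runs   [X → quick X]
quick quick quick quick quick X S runs => quick quick quick quick quick fox S runs   [X → fox]
quick quick quick quick quick fox S runs => quick quick quick quick quick fox that runs   [S → that]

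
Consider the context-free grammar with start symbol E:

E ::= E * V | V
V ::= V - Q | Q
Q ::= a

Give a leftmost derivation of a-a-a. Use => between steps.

E => V => V-Q => V-Q-Q => Q-Q-Q => a-Q-Q => a-a-Q => a-a-a

E => V   [E ::= V]
V => V-Q   [V ::= V - Q]
V-Q => V-Q-Q   [V ::= V - Q]
V-Q-Q => Q-Q-Q   [V ::= Q]
Q-Q-Q => a-Q-Q   [Q ::= a]
a-Q-Q => a-a-Q   [Q ::= a]
a-a-Q => a-a-a   [Q ::= a]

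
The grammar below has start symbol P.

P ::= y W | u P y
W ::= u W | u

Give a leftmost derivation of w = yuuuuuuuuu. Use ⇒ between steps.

P ⇒ yW   [P ::= y W]
yW ⇒ yuW   [W ::= u W]
yuW ⇒ yuuW   [W ::= u W]
yuuW ⇒ yuuuW   [W ::= u W]
yuuuW ⇒ yuuuuW   [W ::= u W]
yuuuuW ⇒ yuuuuuW   [W ::= u W]
yuuuuuW ⇒ yuuuuuuW   [W ::= u W]
yuuuuuuW ⇒ yuuuuuuuW   [W ::= u W]
yuuuuuuuW ⇒ yuuuuuuuuW   [W ::= u W]
yuuuuuuuuW ⇒ yuuuuuuuuu   [W ::= u]

P⇒yW⇒yuW⇒yuuW⇒yuuuW⇒yuuuuW⇒yuuuuuW⇒yuuuuuuW⇒yuuuuuuuW⇒yuuuuuuuuW⇒yuuuuuuuuu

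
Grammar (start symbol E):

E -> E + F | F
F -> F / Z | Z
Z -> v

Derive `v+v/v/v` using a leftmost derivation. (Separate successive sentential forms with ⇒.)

E ⇒ E+F   [E -> E + F]
E+F ⇒ F+F   [E -> F]
F+F ⇒ Z+F   [F -> Z]
Z+F ⇒ v+F   [Z -> v]
v+F ⇒ v+F/Z   [F -> F / Z]
v+F/Z ⇒ v+F/Z/Z   [F -> F / Z]
v+F/Z/Z ⇒ v+Z/Z/Z   [F -> Z]
v+Z/Z/Z ⇒ v+v/Z/Z   [Z -> v]
v+v/Z/Z ⇒ v+v/v/Z   [Z -> v]
v+v/v/Z ⇒ v+v/v/v   [Z -> v]

E ⇒ E+F ⇒ F+F ⇒ Z+F ⇒ v+F ⇒ v+F/Z ⇒ v+F/Z/Z ⇒ v+Z/Z/Z ⇒ v+v/Z/Z ⇒ v+v/v/Z ⇒ v+v/v/v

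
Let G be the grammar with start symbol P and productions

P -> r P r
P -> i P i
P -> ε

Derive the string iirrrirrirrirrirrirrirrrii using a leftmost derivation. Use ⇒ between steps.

P ⇒ iPi   [P -> i P i]
iPi ⇒ iiPii   [P -> i P i]
iiPii ⇒ iirPrii   [P -> r P r]
iirPrii ⇒ iirrPrrii   [P -> r P r]
iirrPrrii ⇒ iirrrPrrrii   [P -> r P r]
iirrrPrrrii ⇒ iirrriPirrrii   [P -> i P i]
iirrriPirrrii ⇒ iirrrirPrirrrii   [P -> r P r]
iirrrirPrirrrii ⇒ iirrrirrPrrirrrii   [P -> r P r]
iirrrirrPrrirrrii ⇒ iirrrirriPirrirrrii   [P -> i P i]
iirrrirriPirrirrrii ⇒ iirrrirrirPrirrirrrii   [P -> r P r]
iirrrirrirPrirrirrrii ⇒ iirrrirrirrPrrirrirrrii   [P -> r P r]
iirrrirrirrPrrirrirrrii ⇒ iirrrirrirriPirrirrirrrii   [P -> i P i]
iirrrirrirriPirrirrirrrii ⇒ iirrrirrirrirPrirrirrirrrii   [P -> r P r]
iirrrirrirrirPrirrirrirrrii ⇒ iirrrirrirrirrirrirrirrrii   [P -> ε]

P ⇒ iPi ⇒ iiPii ⇒ iirPrii ⇒ iirrPrrii ⇒ iirrrPrrrii ⇒ iirrriPirrrii ⇒ iirrrirPrirrrii ⇒ iirrrirrPrrirrrii ⇒ iirrrirriPirrirrrii ⇒ iirrrirrirPrirrirrrii ⇒ iirrrirrirrPrrirrirrrii ⇒ iirrrirrirriPirrirrirrrii ⇒ iirrrirrirrirPrirrirrirrrii ⇒ iirrrirrirrirrirrirrirrrii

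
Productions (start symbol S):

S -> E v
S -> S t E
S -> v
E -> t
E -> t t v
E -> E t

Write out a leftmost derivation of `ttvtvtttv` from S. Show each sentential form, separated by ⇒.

S ⇒ StE ⇒ EvtE ⇒ EtvtE ⇒ ttvtvtE ⇒ ttvtvtttv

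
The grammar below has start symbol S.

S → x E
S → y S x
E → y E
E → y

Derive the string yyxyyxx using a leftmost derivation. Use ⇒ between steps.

S ⇒ ySx ⇒ yySxx ⇒ yyxExx ⇒ yyxyExx ⇒ yyxyyxx

S ⇒ ySx   [S → y S x]
ySx ⇒ yySxx   [S → y S x]
yySxx ⇒ yyxExx   [S → x E]
yyxExx ⇒ yyxyExx   [E → y E]
yyxyExx ⇒ yyxyyxx   [E → y]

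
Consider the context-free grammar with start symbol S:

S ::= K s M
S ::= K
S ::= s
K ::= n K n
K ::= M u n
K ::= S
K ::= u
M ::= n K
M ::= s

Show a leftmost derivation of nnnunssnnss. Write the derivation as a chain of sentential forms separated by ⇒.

S ⇒ KsM ⇒ nKnsM ⇒ nnKnnsM ⇒ nnSnnsM ⇒ nnKsMnnsM ⇒ nnnKnsMnnsM ⇒ nnnunsMnnsM ⇒ nnnunssnnsM ⇒ nnnunssnnss

S ⇒ KsM   [S ::= K s M]
KsM ⇒ nKnsM   [K ::= n K n]
nKnsM ⇒ nnKnnsM   [K ::= n K n]
nnKnnsM ⇒ nnSnnsM   [K ::= S]
nnSnnsM ⇒ nnKsMnnsM   [S ::= K s M]
nnKsMnnsM ⇒ nnnKnsMnnsM   [K ::= n K n]
nnnKnsMnnsM ⇒ nnnunsMnnsM   [K ::= u]
nnnunsMnnsM ⇒ nnnunssnnsM   [M ::= s]
nnnunssnnsM ⇒ nnnunssnnss   [M ::= s]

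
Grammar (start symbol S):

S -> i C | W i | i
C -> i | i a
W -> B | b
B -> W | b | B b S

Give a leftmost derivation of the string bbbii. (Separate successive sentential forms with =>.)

S => Wi   [S -> W i]
Wi => Bi   [W -> B]
Bi => BbSi   [B -> B b S]
BbSi => bbSi   [B -> b]
bbSi => bbWii   [S -> W i]
bbWii => bbBii   [W -> B]
bbBii => bbbii   [B -> b]

S => Wi => Bi => BbSi => bbSi => bbWii => bbBii => bbbii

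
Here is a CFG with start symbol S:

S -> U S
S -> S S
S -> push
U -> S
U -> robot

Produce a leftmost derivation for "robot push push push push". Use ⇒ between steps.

S ⇒ S S   [S -> S S]
S S ⇒ U S S   [S -> U S]
U S S ⇒ robot S S   [U -> robot]
robot S S ⇒ robot S S S   [S -> S S]
robot S S S ⇒ robot U S S S   [S -> U S]
robot U S S S ⇒ robot S S S S   [U -> S]
robot S S S S ⇒ robot push S S S   [S -> push]
robot push S S S ⇒ robot push push S S   [S -> push]
robot push push S S ⇒ robot push push push S   [S -> push]
robot push push push S ⇒ robot push push push push   [S -> push]

S ⇒ S S ⇒ U S S ⇒ robot S S ⇒ robot S S S ⇒ robot U S S S ⇒ robot S S S S ⇒ robot push S S S ⇒ robot push push S S ⇒ robot push push push S ⇒ robot push push push push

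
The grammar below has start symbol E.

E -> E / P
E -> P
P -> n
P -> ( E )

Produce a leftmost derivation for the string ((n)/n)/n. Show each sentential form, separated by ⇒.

E ⇒ E/P ⇒ P/P ⇒ (E)/P ⇒ (E/P)/P ⇒ (P/P)/P ⇒ ((E)/P)/P ⇒ ((P)/P)/P ⇒ ((n)/P)/P ⇒ ((n)/n)/P ⇒ ((n)/n)/n

E ⇒ E/P   [E -> E / P]
E/P ⇒ P/P   [E -> P]
P/P ⇒ (E)/P   [P -> ( E )]
(E)/P ⇒ (E/P)/P   [E -> E / P]
(E/P)/P ⇒ (P/P)/P   [E -> P]
(P/P)/P ⇒ ((E)/P)/P   [P -> ( E )]
((E)/P)/P ⇒ ((P)/P)/P   [E -> P]
((P)/P)/P ⇒ ((n)/P)/P   [P -> n]
((n)/P)/P ⇒ ((n)/n)/P   [P -> n]
((n)/n)/P ⇒ ((n)/n)/n   [P -> n]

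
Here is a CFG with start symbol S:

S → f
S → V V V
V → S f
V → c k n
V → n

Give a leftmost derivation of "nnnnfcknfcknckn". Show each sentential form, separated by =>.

S=>VVV=>SfVV=>VVVfVV=>nVVfVV=>nSfVfVV=>nVVVfVfVV=>nnVVfVfVV=>nnnVfVfVV=>nnnnfVfVV=>nnnnfcknfVV=>nnnnfcknfcknV=>nnnnfcknfcknckn

S => VVV   [S → V V V]
VVV => SfVV   [V → S f]
SfVV => VVVfVV   [S → V V V]
VVVfVV => nVVfVV   [V → n]
nVVfVV => nSfVfVV   [V → S f]
nSfVfVV => nVVVfVfVV   [S → V V V]
nVVVfVfVV => nnVVfVfVV   [V → n]
nnVVfVfVV => nnnVfVfVV   [V → n]
nnnVfVfVV => nnnnfVfVV   [V → n]
nnnnfVfVV => nnnnfcknfVV   [V → c k n]
nnnnfcknfVV => nnnnfcknfcknV   [V → c k n]
nnnnfcknfcknV => nnnnfcknfcknckn   [V → c k n]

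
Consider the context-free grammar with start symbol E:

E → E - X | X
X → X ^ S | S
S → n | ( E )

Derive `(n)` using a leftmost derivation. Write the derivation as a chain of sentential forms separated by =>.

E=>X=>S=>(E)=>(X)=>(S)=>(n)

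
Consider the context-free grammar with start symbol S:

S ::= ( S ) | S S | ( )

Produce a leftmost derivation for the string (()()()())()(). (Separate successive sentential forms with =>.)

S => SS => SSS => (S)SS => (SS)SS => (SSS)SS => (SSSS)SS => (()SSS)SS => (()()SS)SS => (()()()S)SS => (()()()())SS => (()()()())()S => (()()()())()()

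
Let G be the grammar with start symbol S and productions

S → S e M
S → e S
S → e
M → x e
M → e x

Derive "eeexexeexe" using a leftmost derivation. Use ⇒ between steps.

S ⇒ SeM ⇒ SeMeM ⇒ SeMeMeM ⇒ eeMeMeM ⇒ eeexeMeM ⇒ eeexexeeM ⇒ eeexexeexe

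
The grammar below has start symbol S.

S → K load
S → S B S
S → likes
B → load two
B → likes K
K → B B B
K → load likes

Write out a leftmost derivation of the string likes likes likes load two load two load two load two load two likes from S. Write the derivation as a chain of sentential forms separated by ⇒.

S ⇒ S B S ⇒ likes B S ⇒ likes likes K S ⇒ likes likes B B B S ⇒ likes likes likes K B B S ⇒ likes likes likes B B B B B S ⇒ likes likes likes load two B B B B S ⇒ likes likes likes load two load two B B B S ⇒ likes likes likes load two load two load two B B S ⇒ likes likes likes load two load two load two load two B S ⇒ likes likes likes load two load two load two load two load two S ⇒ likes likes likes load two load two load two load two load two likes

S ⇒ S B S   [S → S B S]
S B S ⇒ likes B S   [S → likes]
likes B S ⇒ likes likes K S   [B → likes K]
likes likes K S ⇒ likes likes B B B S   [K → B B B]
likes likes B B B S ⇒ likes likes likes K B B S   [B → likes K]
likes likes likes K B B S ⇒ likes likes likes B B B B B S   [K → B B B]
likes likes likes B B B B B S ⇒ likes likes likes load two B B B B S   [B → load two]
likes likes likes load two B B B B S ⇒ likes likes likes load two load two B B B S   [B → load two]
likes likes likes load two load two B B B S ⇒ likes likes likes load two load two load two B B S   [B → load two]
likes likes likes load two load two load two B B S ⇒ likes likes likes load two load two load two load two B S   [B → load two]
likes likes likes load two load two load two load two B S ⇒ likes likes likes load two load two load two load two load two S   [B → load two]
likes likes likes load two load two load two load two load two S ⇒ likes likes likes load two load two load two load two load two likes   [S → likes]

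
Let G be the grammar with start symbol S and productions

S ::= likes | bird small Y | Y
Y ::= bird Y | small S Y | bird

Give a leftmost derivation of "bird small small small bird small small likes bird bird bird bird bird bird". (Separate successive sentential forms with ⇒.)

S ⇒ bird small Y   [S ::= bird small Y]
bird small Y ⇒ bird small small S Y   [Y ::= small S Y]
bird small small S Y ⇒ bird small small Y Y   [S ::= Y]
bird small small Y Y ⇒ bird small small small S Y Y   [Y ::= small S Y]
bird small small small S Y Y ⇒ bird small small small bird small Y Y Y   [S ::= bird small Y]
bird small small small bird small Y Y Y ⇒ bird small small small bird small small S Y Y Y   [Y ::= small S Y]
bird small small small bird small small S Y Y Y ⇒ bird small small small bird small small likes Y Y Y   [S ::= likes]
bird small small small bird small small likes Y Y Y ⇒ bird small small small bird small small likes bird Y Y Y   [Y ::= bird Y]
bird small small small bird small small likes bird Y Y Y ⇒ bird small small small bird small small likes bird bird Y Y   [Y ::= bird]
bird small small small bird small small likes bird bird Y Y ⇒ bird small small small bird small small likes bird bird bird Y Y   [Y ::= bird Y]
bird small small small bird small small likes bird bird bird Y Y ⇒ bird small small small bird small small likes bird bird bird bird Y Y   [Y ::= bird Y]
bird small small small bird small small likes bird bird bird bird Y Y ⇒ bird small small small bird small small likes bird bird bird bird bird Y   [Y ::= bird]
bird small small small bird small small likes bird bird bird bird bird Y ⇒ bird small small small bird small small likes bird bird bird bird bird bird   [Y ::= bird]

S ⇒ bird small Y ⇒ bird small small S Y ⇒ bird small small Y Y ⇒ bird small small small S Y Y ⇒ bird small small small bird small Y Y Y ⇒ bird small small small bird small small S Y Y Y ⇒ bird small small small bird small small likes Y Y Y ⇒ bird small small small bird small small likes bird Y Y Y ⇒ bird small small small bird small small likes bird bird Y Y ⇒ bird small small small bird small small likes bird bird bird Y Y ⇒ bird small small small bird small small likes bird bird bird bird Y Y ⇒ bird small small small bird small small likes bird bird bird bird bird Y ⇒ bird small small small bird small small likes bird bird bird bird bird bird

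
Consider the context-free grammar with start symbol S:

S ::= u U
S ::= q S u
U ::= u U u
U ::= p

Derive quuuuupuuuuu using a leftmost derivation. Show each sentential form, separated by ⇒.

S⇒qSu⇒quUu⇒quuUuu⇒quuuUuuu⇒quuuuUuuuu⇒quuuuuUuuuuu⇒quuuuupuuuuu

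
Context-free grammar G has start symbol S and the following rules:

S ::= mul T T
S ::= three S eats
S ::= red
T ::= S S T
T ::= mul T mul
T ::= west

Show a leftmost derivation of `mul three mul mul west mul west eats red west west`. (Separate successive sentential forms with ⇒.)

S ⇒ mul T T ⇒ mul S S T T ⇒ mul three S eats S T T ⇒ mul three mul T T eats S T T ⇒ mul three mul mul T mul T eats S T T ⇒ mul three mul mul west mul T eats S T T ⇒ mul three mul mul west mul west eats S T T ⇒ mul three mul mul west mul west eats red T T ⇒ mul three mul mul west mul west eats red west T ⇒ mul three mul mul west mul west eats red west west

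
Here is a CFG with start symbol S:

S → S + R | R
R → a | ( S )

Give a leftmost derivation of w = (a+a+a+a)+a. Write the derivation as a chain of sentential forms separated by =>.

S => S+R => R+R => (S)+R => (S+R)+R => (S+R+R)+R => (S+R+R+R)+R => (R+R+R+R)+R => (a+R+R+R)+R => (a+a+R+R)+R => (a+a+a+R)+R => (a+a+a+a)+R => (a+a+a+a)+a

S => S+R   [S → S + R]
S+R => R+R   [S → R]
R+R => (S)+R   [R → ( S )]
(S)+R => (S+R)+R   [S → S + R]
(S+R)+R => (S+R+R)+R   [S → S + R]
(S+R+R)+R => (S+R+R+R)+R   [S → S + R]
(S+R+R+R)+R => (R+R+R+R)+R   [S → R]
(R+R+R+R)+R => (a+R+R+R)+R   [R → a]
(a+R+R+R)+R => (a+a+R+R)+R   [R → a]
(a+a+R+R)+R => (a+a+a+R)+R   [R → a]
(a+a+a+R)+R => (a+a+a+a)+R   [R → a]
(a+a+a+a)+R => (a+a+a+a)+a   [R → a]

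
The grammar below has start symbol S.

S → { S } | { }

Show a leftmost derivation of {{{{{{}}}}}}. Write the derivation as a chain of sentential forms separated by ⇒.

S ⇒ {S} ⇒ {{S}} ⇒ {{{S}}} ⇒ {{{{S}}}} ⇒ {{{{{S}}}}} ⇒ {{{{{{}}}}}}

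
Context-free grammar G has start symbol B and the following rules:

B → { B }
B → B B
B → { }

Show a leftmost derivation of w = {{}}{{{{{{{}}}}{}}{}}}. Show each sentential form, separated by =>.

B => BB   [B → B B]
BB => {B}B   [B → { B }]
{B}B => {{}}B   [B → { }]
{{}}B => {{}}{B}   [B → { B }]
{{}}{B} => {{}}{{B}}   [B → { B }]
{{}}{{B}} => {{}}{{BB}}   [B → B B]
{{}}{{BB}} => {{}}{{{B}B}}   [B → { B }]
{{}}{{{B}B}} => {{}}{{{BB}B}}   [B → B B]
{{}}{{{BB}B}} => {{}}{{{{B}B}B}}   [B → { B }]
{{}}{{{{B}B}B}} => {{}}{{{{{B}}B}B}}   [B → { B }]
{{}}{{{{{B}}B}B}} => {{}}{{{{{{B}}}B}B}}   [B → { B }]
{{}}{{{{{{B}}}B}B}} => {{}}{{{{{{{}}}}B}B}}   [B → { }]
{{}}{{{{{{{}}}}B}B}} => {{}}{{{{{{{}}}}{}}B}}   [B → { }]
{{}}{{{{{{{}}}}{}}B}} => {{}}{{{{{{{}}}}{}}{}}}   [B → { }]

B=>BB=>{B}B=>{{}}B=>{{}}{B}=>{{}}{{B}}=>{{}}{{BB}}=>{{}}{{{B}B}}=>{{}}{{{BB}B}}=>{{}}{{{{B}B}B}}=>{{}}{{{{{B}}B}B}}=>{{}}{{{{{{B}}}B}B}}=>{{}}{{{{{{{}}}}B}B}}=>{{}}{{{{{{{}}}}{}}B}}=>{{}}{{{{{{{}}}}{}}{}}}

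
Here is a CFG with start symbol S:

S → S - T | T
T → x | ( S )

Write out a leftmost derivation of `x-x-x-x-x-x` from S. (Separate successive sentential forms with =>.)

S=>S-T=>S-T-T=>S-T-T-T=>S-T-T-T-T=>S-T-T-T-T-T=>T-T-T-T-T-T=>x-T-T-T-T-T=>x-x-T-T-T-T=>x-x-x-T-T-T=>x-x-x-x-T-T=>x-x-x-x-x-T=>x-x-x-x-x-x

S => S-T   [S → S - T]
S-T => S-T-T   [S → S - T]
S-T-T => S-T-T-T   [S → S - T]
S-T-T-T => S-T-T-T-T   [S → S - T]
S-T-T-T-T => S-T-T-T-T-T   [S → S - T]
S-T-T-T-T-T => T-T-T-T-T-T   [S → T]
T-T-T-T-T-T => x-T-T-T-T-T   [T → x]
x-T-T-T-T-T => x-x-T-T-T-T   [T → x]
x-x-T-T-T-T => x-x-x-T-T-T   [T → x]
x-x-x-T-T-T => x-x-x-x-T-T   [T → x]
x-x-x-x-T-T => x-x-x-x-x-T   [T → x]
x-x-x-x-x-T => x-x-x-x-x-x   [T → x]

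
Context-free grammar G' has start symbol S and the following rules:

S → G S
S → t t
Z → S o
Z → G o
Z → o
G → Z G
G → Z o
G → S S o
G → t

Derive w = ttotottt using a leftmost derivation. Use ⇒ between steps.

S ⇒ GS   [S → G S]
GS ⇒ ZGS   [G → Z G]
ZGS ⇒ GoGS   [Z → G o]
GoGS ⇒ ZGoGS   [G → Z G]
ZGoGS ⇒ SoGoGS   [Z → S o]
SoGoGS ⇒ ttoGoGS   [S → t t]
ttoGoGS ⇒ ttotoGS   [G → t]
ttotoGS ⇒ ttototS   [G → t]
ttototS ⇒ ttotottt   [S → t t]

S ⇒ GS ⇒ ZGS ⇒ GoGS ⇒ ZGoGS ⇒ SoGoGS ⇒ ttoGoGS ⇒ ttotoGS ⇒ ttototS ⇒ ttotottt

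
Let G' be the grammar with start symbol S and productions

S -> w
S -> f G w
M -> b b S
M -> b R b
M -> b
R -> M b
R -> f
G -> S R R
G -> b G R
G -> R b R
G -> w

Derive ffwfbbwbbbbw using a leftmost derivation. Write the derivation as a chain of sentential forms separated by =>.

S => fGw   [S -> f G w]
fGw => fSRRw   [G -> S R R]
fSRRw => ffGwRRw   [S -> f G w]
ffGwRRw => ffSRRwRRw   [G -> S R R]
ffSRRwRRw => ffwRRwRRw   [S -> w]
ffwRRwRRw => ffwfRwRRw   [R -> f]
ffwfRwRRw => ffwfMbwRRw   [R -> M b]
ffwfMbwRRw => ffwfbbwRRw   [M -> b]
ffwfbbwRRw => ffwfbbwMbRw   [R -> M b]
ffwfbbwMbRw => ffwfbbwbbRw   [M -> b]
ffwfbbwbbRw => ffwfbbwbbMbw   [R -> M b]
ffwfbbwbbMbw => ffwfbbwbbbbw   [M -> b]

S => fGw => fSRRw => ffGwRRw => ffSRRwRRw => ffwRRwRRw => ffwfRwRRw => ffwfMbwRRw => ffwfbbwRRw => ffwfbbwMbRw => ffwfbbwbbRw => ffwfbbwbbMbw => ffwfbbwbbbbw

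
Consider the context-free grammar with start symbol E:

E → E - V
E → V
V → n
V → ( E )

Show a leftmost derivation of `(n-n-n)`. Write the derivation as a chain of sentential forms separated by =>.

E => V => (E) => (E-V) => (E-V-V) => (V-V-V) => (n-V-V) => (n-n-V) => (n-n-n)

E => V   [E → V]
V => (E)   [V → ( E )]
(E) => (E-V)   [E → E - V]
(E-V) => (E-V-V)   [E → E - V]
(E-V-V) => (V-V-V)   [E → V]
(V-V-V) => (n-V-V)   [V → n]
(n-V-V) => (n-n-V)   [V → n]
(n-n-V) => (n-n-n)   [V → n]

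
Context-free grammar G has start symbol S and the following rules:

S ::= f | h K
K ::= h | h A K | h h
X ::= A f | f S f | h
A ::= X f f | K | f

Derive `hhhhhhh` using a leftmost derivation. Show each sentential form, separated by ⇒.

S ⇒ hK   [S ::= h K]
hK ⇒ hhAK   [K ::= h A K]
hhAK ⇒ hhKK   [A ::= K]
hhKK ⇒ hhhAKK   [K ::= h A K]
hhhAKK ⇒ hhhKKK   [A ::= K]
hhhKKK ⇒ hhhhKK   [K ::= h]
hhhhKK ⇒ hhhhhhK   [K ::= h h]
hhhhhhK ⇒ hhhhhhh   [K ::= h]

S ⇒ hK ⇒ hhAK ⇒ hhKK ⇒ hhhAKK ⇒ hhhKKK ⇒ hhhhKK ⇒ hhhhhhK ⇒ hhhhhhh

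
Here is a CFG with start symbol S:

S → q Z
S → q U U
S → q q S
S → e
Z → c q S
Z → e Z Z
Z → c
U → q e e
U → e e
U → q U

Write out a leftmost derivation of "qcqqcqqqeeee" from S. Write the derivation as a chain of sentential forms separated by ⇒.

S ⇒ qZ   [S → q Z]
qZ ⇒ qcqS   [Z → c q S]
qcqS ⇒ qcqqZ   [S → q Z]
qcqqZ ⇒ qcqqcqS   [Z → c q S]
qcqqcqS ⇒ qcqqcqqUU   [S → q U U]
qcqqcqqUU ⇒ qcqqcqqqUU   [U → q U]
qcqqcqqqUU ⇒ qcqqcqqqeeU   [U → e e]
qcqqcqqqeeU ⇒ qcqqcqqqeeee   [U → e e]

S ⇒ qZ ⇒ qcqS ⇒ qcqqZ ⇒ qcqqcqS ⇒ qcqqcqqUU ⇒ qcqqcqqqUU ⇒ qcqqcqqqeeU ⇒ qcqqcqqqeeee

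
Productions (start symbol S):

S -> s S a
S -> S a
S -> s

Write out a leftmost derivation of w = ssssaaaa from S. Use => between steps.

S => sSa => ssSaa => ssSaaa => sssSaaaa => ssssaaaa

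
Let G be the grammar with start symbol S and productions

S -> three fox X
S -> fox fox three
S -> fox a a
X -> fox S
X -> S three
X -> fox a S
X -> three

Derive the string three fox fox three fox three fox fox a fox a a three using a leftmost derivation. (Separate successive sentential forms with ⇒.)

S ⇒ three fox X   [S -> three fox X]
three fox X ⇒ three fox fox S   [X -> fox S]
three fox fox S ⇒ three fox fox three fox X   [S -> three fox X]
three fox fox three fox X ⇒ three fox fox three fox S three   [X -> S three]
three fox fox three fox S three ⇒ three fox fox three fox three fox X three   [S -> three fox X]
three fox fox three fox three fox X three ⇒ three fox fox three fox three fox fox a S three   [X -> fox a S]
three fox fox three fox three fox fox a S three ⇒ three fox fox three fox three fox fox a fox a a three   [S -> fox a a]

S ⇒ three fox X ⇒ three fox fox S ⇒ three fox fox three fox X ⇒ three fox fox three fox S three ⇒ three fox fox three fox three fox X three ⇒ three fox fox three fox three fox fox a S three ⇒ three fox fox three fox three fox fox a fox a a three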